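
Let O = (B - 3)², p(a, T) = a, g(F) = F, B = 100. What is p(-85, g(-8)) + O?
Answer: 9324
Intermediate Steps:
O = 9409 (O = (100 - 3)² = 97² = 9409)
p(-85, g(-8)) + O = -85 + 9409 = 9324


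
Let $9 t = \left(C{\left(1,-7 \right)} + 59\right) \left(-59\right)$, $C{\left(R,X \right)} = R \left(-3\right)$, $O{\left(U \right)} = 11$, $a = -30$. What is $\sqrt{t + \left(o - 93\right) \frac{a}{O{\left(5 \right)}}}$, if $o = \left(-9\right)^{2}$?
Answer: $\frac{4 i \sqrt{22759}}{33} \approx 18.286 i$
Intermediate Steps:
$o = 81$
$C{\left(R,X \right)} = - 3 R$
$t = - \frac{3304}{9}$ ($t = \frac{\left(\left(-3\right) 1 + 59\right) \left(-59\right)}{9} = \frac{\left(-3 + 59\right) \left(-59\right)}{9} = \frac{56 \left(-59\right)}{9} = \frac{1}{9} \left(-3304\right) = - \frac{3304}{9} \approx -367.11$)
$\sqrt{t + \left(o - 93\right) \frac{a}{O{\left(5 \right)}}} = \sqrt{- \frac{3304}{9} + \left(81 - 93\right) \left(- \frac{30}{11}\right)} = \sqrt{- \frac{3304}{9} - 12 \left(\left(-30\right) \frac{1}{11}\right)} = \sqrt{- \frac{3304}{9} - - \frac{360}{11}} = \sqrt{- \frac{3304}{9} + \frac{360}{11}} = \sqrt{- \frac{33104}{99}} = \frac{4 i \sqrt{22759}}{33}$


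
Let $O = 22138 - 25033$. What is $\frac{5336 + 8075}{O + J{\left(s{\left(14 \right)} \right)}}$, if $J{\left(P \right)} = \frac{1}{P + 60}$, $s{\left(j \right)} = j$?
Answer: $- \frac{992414}{214229} \approx -4.6325$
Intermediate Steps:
$J{\left(P \right)} = \frac{1}{60 + P}$
$O = -2895$ ($O = 22138 - 25033 = -2895$)
$\frac{5336 + 8075}{O + J{\left(s{\left(14 \right)} \right)}} = \frac{5336 + 8075}{-2895 + \frac{1}{60 + 14}} = \frac{13411}{-2895 + \frac{1}{74}} = \frac{13411}{- \frac{214229}{74}} = 13411 \left(- \frac{74}{214229}\right) = - \frac{992414}{214229}$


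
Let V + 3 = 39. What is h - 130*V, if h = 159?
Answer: -4521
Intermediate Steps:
V = 36 (V = -3 + 39 = 36)
h - 130*V = 159 - 130*36 = 159 - 4680 = -4521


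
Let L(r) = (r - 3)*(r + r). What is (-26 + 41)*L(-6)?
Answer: 1620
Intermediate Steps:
L(r) = 2*r*(-3 + r) (L(r) = (-3 + r)*(2*r) = 2*r*(-3 + r))
(-26 + 41)*L(-6) = (-26 + 41)*(2*(-6)*(-3 - 6)) = 15*(2*(-6)*(-9)) = 15*108 = 1620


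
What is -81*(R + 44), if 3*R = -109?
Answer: -621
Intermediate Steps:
R = -109/3 (R = (⅓)*(-109) = -109/3 ≈ -36.333)
-81*(R + 44) = -81*(-109/3 + 44) = -81*23/3 = -621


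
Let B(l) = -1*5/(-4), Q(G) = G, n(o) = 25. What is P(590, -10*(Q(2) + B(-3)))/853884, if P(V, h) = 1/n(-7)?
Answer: 1/21347100 ≈ 4.6845e-8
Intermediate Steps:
B(l) = 5/4 (B(l) = -5*(-¼) = 5/4)
P(V, h) = 1/25
P(590, -10*(Q(2) + B(-3)))/853884 = (1/25)/853884 = (1/25)*(1/853884) = 1/21347100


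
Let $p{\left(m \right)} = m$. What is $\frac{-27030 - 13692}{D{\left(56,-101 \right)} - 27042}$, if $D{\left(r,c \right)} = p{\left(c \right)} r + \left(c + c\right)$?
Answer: $\frac{20361}{16450} \approx 1.2378$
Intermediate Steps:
$D{\left(r,c \right)} = 2 c + c r$ ($D{\left(r,c \right)} = c r + \left(c + c\right) = c r + 2 c = 2 c + c r$)
$\frac{-27030 - 13692}{D{\left(56,-101 \right)} - 27042} = \frac{-27030 - 13692}{- 101 \left(2 + 56\right) - 27042} = - \frac{40722}{\left(-101\right) 58 - 27042} = - \frac{40722}{-5858 - 27042} = - \frac{40722}{-32900} = \left(-40722\right) \left(- \frac{1}{32900}\right) = \frac{20361}{16450}$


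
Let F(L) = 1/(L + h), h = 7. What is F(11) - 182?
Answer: -3275/18 ≈ -181.94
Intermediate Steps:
F(L) = 1/(7 + L) (F(L) = 1/(L + 7) = 1/(7 + L))
F(11) - 182 = 1/(7 + 11) - 182 = 1/18 - 182 = -3275/18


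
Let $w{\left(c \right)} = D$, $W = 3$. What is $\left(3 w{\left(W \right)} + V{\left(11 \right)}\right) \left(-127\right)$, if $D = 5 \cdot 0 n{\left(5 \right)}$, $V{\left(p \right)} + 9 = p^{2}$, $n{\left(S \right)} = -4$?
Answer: $-14224$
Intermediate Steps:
$V{\left(p \right)} = -9 + p^{2}$
$D = 0$ ($D = 5 \cdot 0 \left(-4\right) = 0 \left(-4\right) = 0$)
$w{\left(c \right)} = 0$
$\left(3 w{\left(W \right)} + V{\left(11 \right)}\right) \left(-127\right) = \left(3 \cdot 0 - \left(9 - 11^{2}\right)\right) \left(-127\right) = \left(0 + \left(-9 + 121\right)\right) \left(-127\right) = \left(0 + 112\right) \left(-127\right) = 112 \left(-127\right) = -14224$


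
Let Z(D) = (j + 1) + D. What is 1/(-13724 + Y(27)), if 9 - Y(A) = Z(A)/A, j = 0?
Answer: -27/370333 ≈ -7.2907e-5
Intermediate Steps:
Z(D) = 1 + D (Z(D) = (0 + 1) + D = 1 + D)
Y(A) = 9 - (1 + A)/A
1/(-13724 + Y(27)) = 1/(-13724 + (8 - 1/27)) = 1/(-13724 + 215/27) = 1/(-370333/27) = -27/370333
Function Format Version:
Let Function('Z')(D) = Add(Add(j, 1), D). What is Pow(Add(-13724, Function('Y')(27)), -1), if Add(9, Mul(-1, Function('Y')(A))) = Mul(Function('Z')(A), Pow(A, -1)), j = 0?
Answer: Rational(-27, 370333) ≈ -7.2907e-5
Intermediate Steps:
Function('Z')(D) = Add(1, D) (Function('Z')(D) = Add(Add(0, 1), D) = Add(1, D))
Function('Y')(A) = Add(9, Mul(-1, Pow(A, -1), Add(1, A))) (Function('Y')(A) = Add(9, Mul(-1, Mul(Add(1, A), Pow(A, -1)))) = Add(9, Mul(-1, Mul(Pow(A, -1), Add(1, A)))) = Add(9, Mul(-1, Pow(A, -1), Add(1, A))))
Pow(Add(-13724, Function('Y')(27)), -1) = Pow(Add(-13724, Add(8, Mul(-1, Pow(27, -1)))), -1) = Pow(Add(-13724, Add(8, Mul(-1, Rational(1, 27)))), -1) = Pow(Add(-13724, Add(8, Rational(-1, 27))), -1) = Pow(Add(-13724, Rational(215, 27)), -1) = Pow(Rational(-370333, 27), -1) = Rational(-27, 370333)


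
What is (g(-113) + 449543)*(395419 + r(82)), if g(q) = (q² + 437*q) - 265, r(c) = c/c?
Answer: 163176389720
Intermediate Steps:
r(c) = 1
g(q) = -265 + q² + 437*q
(g(-113) + 449543)*(395419 + r(82)) = ((-265 + (-113)² + 437*(-113)) + 449543)*(395419 + 1) = ((-265 + 12769 - 49381) + 449543)*395420 = (-36877 + 449543)*395420 = 412666*395420 = 163176389720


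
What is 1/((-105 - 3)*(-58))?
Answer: 1/6264 ≈ 0.00015964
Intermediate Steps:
1/((-105 - 3)*(-58)) = 1/(-108*(-58)) = 1/6264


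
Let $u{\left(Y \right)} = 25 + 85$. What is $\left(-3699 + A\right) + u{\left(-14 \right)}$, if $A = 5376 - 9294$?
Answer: $-7507$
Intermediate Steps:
$u{\left(Y \right)} = 110$
$A = -3918$
$\left(-3699 + A\right) + u{\left(-14 \right)} = \left(-3699 - 3918\right) + 110 = -7617 + 110 = -7507$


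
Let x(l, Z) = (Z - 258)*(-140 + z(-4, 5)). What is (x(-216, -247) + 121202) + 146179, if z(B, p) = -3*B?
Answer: 332021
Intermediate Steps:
x(l, Z) = 33024 - 128*Z (x(l, Z) = (Z - 258)*(-140 - 3*(-4)) = (-258 + Z)*(-140 + 12) = (-258 + Z)*(-128) = 33024 - 128*Z)
(x(-216, -247) + 121202) + 146179 = ((33024 - 128*(-247)) + 121202) + 146179 = ((33024 + 31616) + 121202) + 146179 = (64640 + 121202) + 146179 = 185842 + 146179 = 332021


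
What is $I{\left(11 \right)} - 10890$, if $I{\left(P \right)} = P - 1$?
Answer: $-10880$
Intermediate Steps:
$I{\left(P \right)} = -1 + P$ ($I{\left(P \right)} = P - 1 = -1 + P$)
$I{\left(11 \right)} - 10890 = \left(-1 + 11\right) - 10890 = 10 - 10890 = -10880$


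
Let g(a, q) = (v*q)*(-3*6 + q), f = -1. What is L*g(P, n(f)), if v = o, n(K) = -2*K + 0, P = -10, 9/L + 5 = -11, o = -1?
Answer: -18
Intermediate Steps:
L = -9/16 (L = 9/(-5 - 11) = 9/(-16) = 9*(-1/16) = -9/16 ≈ -0.56250)
n(K) = -2*K
v = -1
g(a, q) = -q*(-18 + q) (g(a, q) = (-q)*(-3*6 + q) = (-q)*(-18 + q) = -q*(-18 + q))
L*g(P, n(f)) = -9*(-2*(-1))*(18 - (-2)*(-1))/16 = -9*(18 - 1*2)/8 = -9*(18 - 2)/8 = -9*16/8 = -9/16*32 = -18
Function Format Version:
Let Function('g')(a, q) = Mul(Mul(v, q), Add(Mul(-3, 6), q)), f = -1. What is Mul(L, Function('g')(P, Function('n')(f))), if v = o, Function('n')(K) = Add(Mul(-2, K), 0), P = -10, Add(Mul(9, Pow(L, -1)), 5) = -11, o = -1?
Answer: -18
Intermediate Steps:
L = Rational(-9, 16) (L = Mul(9, Pow(Add(-5, -11), -1)) = Mul(9, Pow(-16, -1)) = Mul(9, Rational(-1, 16)) = Rational(-9, 16) ≈ -0.56250)
Function('n')(K) = Mul(-2, K)
v = -1
Function('g')(a, q) = Mul(-1, q, Add(-18, q)) (Function('g')(a, q) = Mul(Mul(-1, q), Add(Mul(-3, 6), q)) = Mul(Mul(-1, q), Add(-18, q)) = Mul(-1, q, Add(-18, q)))
Mul(L, Function('g')(P, Function('n')(f))) = Mul(Rational(-9, 16), Mul(Mul(-2, -1), Add(18, Mul(-1, Mul(-2, -1))))) = Mul(Rational(-9, 16), Mul(2, Add(18, Mul(-1, 2)))) = Mul(Rational(-9, 16), Mul(2, Add(18, -2))) = Mul(Rational(-9, 16), Mul(2, 16)) = Mul(Rational(-9, 16), 32) = -18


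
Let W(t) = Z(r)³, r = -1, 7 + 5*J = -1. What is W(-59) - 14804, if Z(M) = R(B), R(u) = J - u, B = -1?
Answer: -1850527/125 ≈ -14804.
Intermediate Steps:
J = -8/5 (J = -7/5 + (⅕)*(-1) = -7/5 - ⅕ = -8/5 ≈ -1.6000)
R(u) = -8/5 - u
Z(M) = -⅗ (Z(M) = -8/5 - 1*(-1) = -8/5 + 1 = -⅗)
W(t) = -27/125 (W(t) = (-⅗)³ = -27/125)
W(-59) - 14804 = -27/125 - 14804 = -1850527/125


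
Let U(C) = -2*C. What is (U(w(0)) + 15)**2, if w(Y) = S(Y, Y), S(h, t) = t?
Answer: 225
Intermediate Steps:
w(Y) = Y
(U(w(0)) + 15)**2 = (-2*0 + 15)**2 = (0 + 15)**2 = 15**2 = 225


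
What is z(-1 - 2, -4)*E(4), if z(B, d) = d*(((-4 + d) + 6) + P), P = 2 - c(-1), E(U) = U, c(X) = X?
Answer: -16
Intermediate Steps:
P = 3 (P = 2 - 1*(-1) = 2 + 1 = 3)
z(B, d) = d*(5 + d) (z(B, d) = d*(((-4 + d) + 6) + 3) = d*((2 + d) + 3) = d*(5 + d))
z(-1 - 2, -4)*E(4) = -4*(5 - 4)*4 = -4*1*4 = -4*4 = -16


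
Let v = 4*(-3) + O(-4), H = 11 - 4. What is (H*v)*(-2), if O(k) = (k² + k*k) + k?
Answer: -224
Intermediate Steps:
O(k) = k + 2*k² (O(k) = (k² + k²) + k = 2*k² + k = k + 2*k²)
H = 7
v = 16 (v = 4*(-3) - 4*(1 + 2*(-4)) = -12 - 4*(1 - 8) = -12 - 4*(-7) = -12 + 28 = 16)
(H*v)*(-2) = (7*16)*(-2) = 112*(-2) = -224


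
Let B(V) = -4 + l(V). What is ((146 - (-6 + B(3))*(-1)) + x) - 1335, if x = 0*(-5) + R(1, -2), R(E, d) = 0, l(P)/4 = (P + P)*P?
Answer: -1127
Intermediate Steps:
l(P) = 8*P**2 (l(P) = 4*((P + P)*P) = 4*((2*P)*P) = 4*(2*P**2) = 8*P**2)
x = 0 (x = 0*(-5) + 0 = 0 + 0 = 0)
B(V) = -4 + 8*V**2
((146 - (-6 + B(3))*(-1)) + x) - 1335 = ((146 - (-6 + (-4 + 8*3**2))*(-1)) + 0) - 1335 = ((146 - (-6 + (-4 + 8*9))*(-1)) + 0) - 1335 = ((146 - (-6 + (-4 + 72))*(-1)) + 0) - 1335 = ((146 - (-6 + 68)*(-1)) + 0) - 1335 = ((146 - 62*(-1)) + 0) - 1335 = ((146 - 1*(-62)) + 0) - 1335 = ((146 + 62) + 0) - 1335 = (208 + 0) - 1335 = 208 - 1335 = -1127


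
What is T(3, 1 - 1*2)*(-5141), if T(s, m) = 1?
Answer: -5141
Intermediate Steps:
T(3, 1 - 1*2)*(-5141) = 1*(-5141) = -5141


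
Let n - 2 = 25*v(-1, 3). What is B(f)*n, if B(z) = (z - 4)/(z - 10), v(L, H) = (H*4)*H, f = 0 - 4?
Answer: 3608/7 ≈ 515.43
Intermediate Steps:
f = -4
v(L, H) = 4*H² (v(L, H) = (4*H)*H = 4*H²)
B(z) = (-4 + z)/(-10 + z)
n = 902 (n = 2 + 25*(4*3²) = 2 + 25*(4*9) = 2 + 25*36 = 2 + 900 = 902)
B(f)*n = ((-4 - 4)/(-10 - 4))*902 = (-8/(-14))*902 = -1/14*(-8)*902 = (4/7)*902 = 3608/7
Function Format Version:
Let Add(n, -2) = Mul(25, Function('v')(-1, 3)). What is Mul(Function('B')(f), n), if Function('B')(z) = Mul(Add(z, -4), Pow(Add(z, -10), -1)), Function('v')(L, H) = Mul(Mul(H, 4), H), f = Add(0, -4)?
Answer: Rational(3608, 7) ≈ 515.43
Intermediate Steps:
f = -4
Function('v')(L, H) = Mul(4, Pow(H, 2)) (Function('v')(L, H) = Mul(Mul(4, H), H) = Mul(4, Pow(H, 2)))
Function('B')(z) = Mul(Pow(Add(-10, z), -1), Add(-4, z)) (Function('B')(z) = Mul(Add(-4, z), Pow(Add(-10, z), -1)) = Mul(Pow(Add(-10, z), -1), Add(-4, z)))
n = 902 (n = Add(2, Mul(25, Mul(4, Pow(3, 2)))) = Add(2, Mul(25, Mul(4, 9))) = Add(2, Mul(25, 36)) = Add(2, 900) = 902)
Mul(Function('B')(f), n) = Mul(Mul(Pow(Add(-10, -4), -1), Add(-4, -4)), 902) = Mul(Mul(Pow(-14, -1), -8), 902) = Mul(Mul(Rational(-1, 14), -8), 902) = Mul(Rational(4, 7), 902) = Rational(3608, 7)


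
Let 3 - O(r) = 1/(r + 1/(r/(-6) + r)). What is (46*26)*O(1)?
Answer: 33488/11 ≈ 3044.4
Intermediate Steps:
O(r) = 3 - 1/(r + 6/(5*r)) (O(r) = 3 - 1/(r + 1/(r/(-6) + r)) = 3 - 1/(r + 1/(r*(-⅙) + r)) = 3 - 1/(r + 1/(-r/6 + r)) = 3 - 1/(r + 1/(5*r/6)) = 3 - 1/(r + 6/(5*r)))
(46*26)*O(1) = (46*26)*((18 - 5*1 + 15*1²)/(6 + 5*1²)) = 1196*((18 - 5 + 15*1)/(6 + 5*1)) = 1196*((18 - 5 + 15)/(6 + 5)) = 1196*(28/11) = 33488/11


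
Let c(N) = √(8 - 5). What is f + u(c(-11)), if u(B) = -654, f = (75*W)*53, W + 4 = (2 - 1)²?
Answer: -12579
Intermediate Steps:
W = -3 (W = -4 + (2 - 1)² = -4 + 1² = -4 + 1 = -3)
c(N) = √3
f = -11925 (f = (75*(-3))*53 = -225*53 = -11925)
f + u(c(-11)) = -11925 - 654 = -12579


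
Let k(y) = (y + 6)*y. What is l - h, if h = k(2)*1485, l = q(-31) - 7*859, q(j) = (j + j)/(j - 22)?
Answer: -1577907/53 ≈ -29772.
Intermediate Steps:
k(y) = y*(6 + y) (k(y) = (6 + y)*y = y*(6 + y))
q(j) = 2*j/(-22 + j) (q(j) = (2*j)/(-22 + j) = 2*j/(-22 + j))
l = -318627/53 (l = 2*(-31)/(-22 - 31) - 7*859 = 2*(-31)/(-53) - 1*6013 = 2*(-31)*(-1/53) - 6013 = 62/53 - 6013 = -318627/53 ≈ -6011.8)
h = 23760 (h = (2*(6 + 2))*1485 = (2*8)*1485 = 16*1485 = 23760)
l - h = -318627/53 - 1*23760 = -318627/53 - 23760 = -1577907/53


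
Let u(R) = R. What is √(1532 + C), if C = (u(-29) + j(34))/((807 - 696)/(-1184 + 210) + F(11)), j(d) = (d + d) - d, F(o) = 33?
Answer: √174662772358/10677 ≈ 39.143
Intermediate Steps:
j(d) = d (j(d) = 2*d - d = d)
C = 4870/32031 (C = (-29 + 34)/((807 - 696)/(-1184 + 210) + 33) = 5/(111/(-974) + 33) = 5/(111*(-1/974) + 33) = 5/(-111/974 + 33) = 5/(32031/974) = 5*(974/32031) = 4870/32031 ≈ 0.15204)
√(1532 + C) = √(1532 + 4870/32031) = √(49076362/32031) = √174662772358/10677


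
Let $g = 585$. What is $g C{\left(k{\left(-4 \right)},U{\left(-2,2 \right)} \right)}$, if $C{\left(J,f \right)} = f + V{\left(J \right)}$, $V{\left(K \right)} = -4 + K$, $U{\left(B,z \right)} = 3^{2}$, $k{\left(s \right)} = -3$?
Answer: $1170$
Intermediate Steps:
$U{\left(B,z \right)} = 9$
$C{\left(J,f \right)} = -4 + J + f$ ($C{\left(J,f \right)} = f + \left(-4 + J\right) = -4 + J + f$)
$g C{\left(k{\left(-4 \right)},U{\left(-2,2 \right)} \right)} = 585 \left(-4 - 3 + 9\right) = 585 \cdot 2 = 1170$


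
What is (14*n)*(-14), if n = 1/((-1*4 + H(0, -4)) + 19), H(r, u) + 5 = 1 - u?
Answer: -196/15 ≈ -13.067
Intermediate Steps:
H(r, u) = -4 - u (H(r, u) = -5 + (1 - u) = -4 - u)
n = 1/15 (n = 1/((-1*4 + (-4 - 1*(-4))) + 19) = 1/((-4 + (-4 + 4)) + 19) = 1/((-4 + 0) + 19) = 1/(-4 + 19) = 1/15 ≈ 0.066667)
(14*n)*(-14) = (14*(1/15))*(-14) = (14/15)*(-14) = -196/15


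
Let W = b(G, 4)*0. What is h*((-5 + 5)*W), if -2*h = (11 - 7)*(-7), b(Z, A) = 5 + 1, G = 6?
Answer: 0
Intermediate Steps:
b(Z, A) = 6
W = 0 (W = 6*0 = 0)
h = 14 (h = -(11 - 7)*(-7)/2 = -2*(-7) = -½*(-28) = 14)
h*((-5 + 5)*W) = 14*((-5 + 5)*0) = 14*(0*0) = 14*0 = 0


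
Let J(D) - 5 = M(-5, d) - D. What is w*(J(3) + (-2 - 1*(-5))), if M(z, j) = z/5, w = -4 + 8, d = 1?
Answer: 16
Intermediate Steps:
w = 4
M(z, j) = z/5 (M(z, j) = z*(1/5) = z/5)
J(D) = 4 - D (J(D) = 5 + ((1/5)*(-5) - D) = 5 + (-1 - D) = 4 - D)
w*(J(3) + (-2 - 1*(-5))) = 4*((4 - 1*3) + (-2 - 1*(-5))) = 4*((4 - 3) + (-2 + 5)) = 4*(1 + 3) = 4*4 = 16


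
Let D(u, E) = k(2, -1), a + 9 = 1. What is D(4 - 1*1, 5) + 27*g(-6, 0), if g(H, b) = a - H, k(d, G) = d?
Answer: -52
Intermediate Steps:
a = -8 (a = -9 + 1 = -8)
g(H, b) = -8 - H
D(u, E) = 2
D(4 - 1*1, 5) + 27*g(-6, 0) = 2 + 27*(-8 - 1*(-6)) = 2 + 27*(-8 + 6) = 2 + 27*(-2) = 2 - 54 = -52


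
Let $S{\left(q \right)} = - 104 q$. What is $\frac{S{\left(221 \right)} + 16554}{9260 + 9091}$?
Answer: $- \frac{6430}{18351} \approx -0.35039$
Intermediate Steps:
$\frac{S{\left(221 \right)} + 16554}{9260 + 9091} = \frac{\left(-104\right) 221 + 16554}{9260 + 9091} = \frac{-22984 + 16554}{18351} = \left(-6430\right) \frac{1}{18351} = - \frac{6430}{18351}$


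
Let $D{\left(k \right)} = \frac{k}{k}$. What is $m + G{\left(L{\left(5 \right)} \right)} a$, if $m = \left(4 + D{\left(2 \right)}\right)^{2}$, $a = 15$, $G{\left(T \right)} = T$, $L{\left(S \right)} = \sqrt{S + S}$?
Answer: $25 + 15 \sqrt{10} \approx 72.434$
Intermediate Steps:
$L{\left(S \right)} = \sqrt{2} \sqrt{S}$ ($L{\left(S \right)} = \sqrt{2 S} = \sqrt{2} \sqrt{S}$)
$D{\left(k \right)} = 1$
$m = 25$ ($m = \left(4 + 1\right)^{2} = 5^{2} = 25$)
$m + G{\left(L{\left(5 \right)} \right)} a = 25 + \sqrt{2} \sqrt{5} \cdot 15 = 25 + \sqrt{10} \cdot 15 = 25 + 15 \sqrt{10}$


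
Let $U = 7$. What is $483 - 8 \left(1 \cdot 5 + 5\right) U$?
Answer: $-77$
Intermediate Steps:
$483 - 8 \left(1 \cdot 5 + 5\right) U = 483 - 8 \left(1 \cdot 5 + 5\right) 7 = 483 - 8 \left(5 + 5\right) 7 = 483 - 8 \cdot 10 \cdot 7 = 483 - 80 \cdot 7 = 483 - 560 = -77$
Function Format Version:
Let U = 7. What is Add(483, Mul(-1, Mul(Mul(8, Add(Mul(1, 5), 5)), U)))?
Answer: -77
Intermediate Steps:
Add(483, Mul(-1, Mul(Mul(8, Add(Mul(1, 5), 5)), U))) = Add(483, Mul(-1, Mul(Mul(8, Add(Mul(1, 5), 5)), 7))) = Add(483, Mul(-1, Mul(Mul(8, Add(5, 5)), 7))) = Add(483, Mul(-1, Mul(Mul(8, 10), 7))) = Add(483, Mul(-1, Mul(80, 7))) = Add(483, Mul(-1, 560)) = Add(483, -560) = -77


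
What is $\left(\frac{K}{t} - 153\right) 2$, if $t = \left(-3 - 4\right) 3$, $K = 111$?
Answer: $- \frac{2216}{7} \approx -316.57$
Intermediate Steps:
$t = -21$ ($t = \left(-7\right) 3 = -21$)
$\left(\frac{K}{t} - 153\right) 2 = \left(\frac{111}{-21} - 153\right) 2 = \left(111 \left(- \frac{1}{21}\right) - 153\right) 2 = \left(- \frac{37}{7} - 153\right) 2 = \left(- \frac{1108}{7}\right) 2 = - \frac{2216}{7}$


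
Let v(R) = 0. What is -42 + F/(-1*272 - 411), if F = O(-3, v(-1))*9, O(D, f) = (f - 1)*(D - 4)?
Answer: -28749/683 ≈ -42.092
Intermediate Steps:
O(D, f) = (-1 + f)*(-4 + D)
F = 63 (F = (4 - 1*(-3) - 4*0 - 3*0)*9 = (4 + 3 + 0 + 0)*9 = 7*9 = 63)
-42 + F/(-1*272 - 411) = -42 + 63/(-1*272 - 411) = -42 + 63/(-272 - 411) = -42 + 63/(-683) = -42 - 1/683*63 = -42 - 63/683 = -28749/683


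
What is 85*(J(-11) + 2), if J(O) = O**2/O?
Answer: -765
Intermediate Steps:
J(O) = O
85*(J(-11) + 2) = 85*(-11 + 2) = 85*(-9) = -765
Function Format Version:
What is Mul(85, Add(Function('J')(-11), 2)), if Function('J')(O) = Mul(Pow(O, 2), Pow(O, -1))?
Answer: -765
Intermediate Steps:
Function('J')(O) = O
Mul(85, Add(Function('J')(-11), 2)) = Mul(85, Add(-11, 2)) = Mul(85, -9) = -765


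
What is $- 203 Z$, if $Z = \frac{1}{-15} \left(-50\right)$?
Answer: $- \frac{2030}{3} \approx -676.67$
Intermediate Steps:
$Z = \frac{10}{3}$ ($Z = \left(- \frac{1}{15}\right) \left(-50\right) = \frac{10}{3} \approx 3.3333$)
$- 203 Z = \left(-203\right) \frac{10}{3} = - \frac{2030}{3}$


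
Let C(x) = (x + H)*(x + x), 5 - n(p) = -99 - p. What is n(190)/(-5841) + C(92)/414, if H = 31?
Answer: 35446/649 ≈ 54.616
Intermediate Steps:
n(p) = 104 + p (n(p) = 5 - (-99 - p) = 5 + (99 + p) = 104 + p)
C(x) = 2*x*(31 + x) (C(x) = (x + 31)*(x + x) = (31 + x)*(2*x) = 2*x*(31 + x))
n(190)/(-5841) + C(92)/414 = (104 + 190)/(-5841) + (2*92*(31 + 92))/414 = 294*(-1/5841) + (2*92*123)*(1/414) = -98/1947 + 22632*(1/414) = -98/1947 + 164/3 = 35446/649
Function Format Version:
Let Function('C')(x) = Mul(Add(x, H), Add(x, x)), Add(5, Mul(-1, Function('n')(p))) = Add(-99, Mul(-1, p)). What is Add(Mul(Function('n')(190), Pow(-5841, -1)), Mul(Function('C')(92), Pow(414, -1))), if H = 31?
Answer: Rational(35446, 649) ≈ 54.616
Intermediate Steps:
Function('n')(p) = Add(104, p) (Function('n')(p) = Add(5, Mul(-1, Add(-99, Mul(-1, p)))) = Add(5, Add(99, p)) = Add(104, p))
Function('C')(x) = Mul(2, x, Add(31, x)) (Function('C')(x) = Mul(Add(x, 31), Add(x, x)) = Mul(Add(31, x), Mul(2, x)) = Mul(2, x, Add(31, x)))
Add(Mul(Function('n')(190), Pow(-5841, -1)), Mul(Function('C')(92), Pow(414, -1))) = Add(Mul(Add(104, 190), Pow(-5841, -1)), Mul(Mul(2, 92, Add(31, 92)), Pow(414, -1))) = Add(Mul(294, Rational(-1, 5841)), Mul(Mul(2, 92, 123), Rational(1, 414))) = Add(Rational(-98, 1947), Mul(22632, Rational(1, 414))) = Add(Rational(-98, 1947), Rational(164, 3)) = Rational(35446, 649)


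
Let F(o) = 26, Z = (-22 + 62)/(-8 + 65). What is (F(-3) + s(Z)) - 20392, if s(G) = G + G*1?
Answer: -1160782/57 ≈ -20365.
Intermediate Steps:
Z = 40/57 ≈ 0.70175
s(G) = 2*G (s(G) = G + G = 2*G)
(F(-3) + s(Z)) - 20392 = (26 + 2*(40/57)) - 20392 = (26 + 80/57) - 20392 = 1562/57 - 20392 = -1160782/57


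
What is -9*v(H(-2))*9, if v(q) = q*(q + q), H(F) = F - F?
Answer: 0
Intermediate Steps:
H(F) = 0
v(q) = 2*q² (v(q) = q*(2*q) = 2*q²)
-9*v(H(-2))*9 = -18*0²*9 = -18*0*9 = -9*0*9 = 0*9 = 0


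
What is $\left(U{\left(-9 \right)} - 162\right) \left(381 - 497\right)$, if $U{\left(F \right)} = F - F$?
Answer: $18792$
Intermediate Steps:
$U{\left(F \right)} = 0$
$\left(U{\left(-9 \right)} - 162\right) \left(381 - 497\right) = \left(0 - 162\right) \left(381 - 497\right) = \left(-162\right) \left(-116\right) = 18792$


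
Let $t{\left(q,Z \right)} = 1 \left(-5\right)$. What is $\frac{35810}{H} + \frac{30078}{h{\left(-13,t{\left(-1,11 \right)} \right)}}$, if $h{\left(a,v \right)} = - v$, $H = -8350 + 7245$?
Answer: $\frac{6611428}{1105} \approx 5983.2$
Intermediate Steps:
$t{\left(q,Z \right)} = -5$
$H = -1105$
$\frac{35810}{H} + \frac{30078}{h{\left(-13,t{\left(-1,11 \right)} \right)}} = \frac{35810}{-1105} + \frac{30078}{\left(-1\right) \left(-5\right)} = 35810 \left(- \frac{1}{1105}\right) + \frac{30078}{5} = - \frac{7162}{221} + 30078 \cdot \frac{1}{5} = - \frac{7162}{221} + \frac{30078}{5} = \frac{6611428}{1105}$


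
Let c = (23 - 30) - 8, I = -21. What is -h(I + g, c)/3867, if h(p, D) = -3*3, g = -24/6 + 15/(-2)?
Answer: 3/1289 ≈ 0.0023274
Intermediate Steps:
g = -23/2 (g = -24*1/6 + 15*(-1/2) = -4 - 15/2 = -23/2 ≈ -11.500)
c = -15 (c = -7 - 8 = -15)
h(p, D) = -9
-h(I + g, c)/3867 = -1*(-9)/3867 = 9*(1/3867) = 3/1289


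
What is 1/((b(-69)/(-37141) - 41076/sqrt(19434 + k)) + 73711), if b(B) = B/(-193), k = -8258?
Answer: 2645577673801608309907/195002757400184220890233177 + 527654877811686261*sqrt(2794)/390005514800368441780466354 ≈ 1.3638e-5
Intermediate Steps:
b(B) = -B/193 (b(B) = B*(-1/193) = -B/193)
1/((b(-69)/(-37141) - 41076/sqrt(19434 + k)) + 73711) = 1/((-1/193*(-69)/(-37141) - 41076/sqrt(19434 - 8258)) + 73711) = 1/(((69/193)*(-1/37141) - 41076*sqrt(2794)/5588) + 73711) = 1/((-69/7168213 - 41076*sqrt(2794)/5588) + 73711) = 1/((-69/7168213 - 10269*sqrt(2794)/1397) + 73711) = 1/(528376148374/7168213 - 10269*sqrt(2794)/1397)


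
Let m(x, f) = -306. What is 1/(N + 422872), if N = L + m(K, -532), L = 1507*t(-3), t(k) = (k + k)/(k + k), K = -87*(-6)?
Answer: 1/424073 ≈ 2.3581e-6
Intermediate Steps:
K = 522
t(k) = 1 (t(k) = (2*k)/((2*k)) = (2*k)*(1/(2*k)) = 1)
L = 1507 (L = 1507*1 = 1507)
N = 1201 (N = 1507 - 306 = 1201)
1/(N + 422872) = 1/(1201 + 422872) = 1/424073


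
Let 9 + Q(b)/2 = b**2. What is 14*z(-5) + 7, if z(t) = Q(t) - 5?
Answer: 385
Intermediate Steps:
Q(b) = -18 + 2*b**2
z(t) = -23 + 2*t**2 (z(t) = (-18 + 2*t**2) - 5 = -23 + 2*t**2)
14*z(-5) + 7 = 14*(-23 + 2*(-5)**2) + 7 = 14*(-23 + 2*25) + 7 = 14*(-23 + 50) + 7 = 14*27 + 7 = 378 + 7 = 385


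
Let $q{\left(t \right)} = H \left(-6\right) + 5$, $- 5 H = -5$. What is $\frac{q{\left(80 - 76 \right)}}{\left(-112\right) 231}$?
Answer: $\frac{1}{25872} \approx 3.8652 \cdot 10^{-5}$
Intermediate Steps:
$H = 1$ ($H = \left(- \frac{1}{5}\right) \left(-5\right) = 1$)
$q{\left(t \right)} = -1$ ($q{\left(t \right)} = 1 \left(-6\right) + 5 = -6 + 5 = -1$)
$\frac{q{\left(80 - 76 \right)}}{\left(-112\right) 231} = - \frac{1}{\left(-112\right) 231} = - \frac{1}{-25872} = \left(-1\right) \left(- \frac{1}{25872}\right) = \frac{1}{25872}$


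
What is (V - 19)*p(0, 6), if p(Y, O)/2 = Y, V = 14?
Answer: 0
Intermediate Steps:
p(Y, O) = 2*Y
(V - 19)*p(0, 6) = (14 - 19)*(2*0) = -5*0 = 0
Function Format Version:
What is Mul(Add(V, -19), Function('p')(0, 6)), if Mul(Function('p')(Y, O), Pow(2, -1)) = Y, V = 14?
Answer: 0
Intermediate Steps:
Function('p')(Y, O) = Mul(2, Y)
Mul(Add(V, -19), Function('p')(0, 6)) = Mul(Add(14, -19), Mul(2, 0)) = Mul(-5, 0) = 0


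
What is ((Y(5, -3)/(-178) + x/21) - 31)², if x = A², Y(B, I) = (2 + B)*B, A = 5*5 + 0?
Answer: 28761769/13972644 ≈ 2.0584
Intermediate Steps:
A = 25 (A = 25 + 0 = 25)
Y(B, I) = B*(2 + B)
x = 625 (x = 25² = 625)
((Y(5, -3)/(-178) + x/21) - 31)² = (((5*(2 + 5))/(-178) + 625/21) - 31)² = (((5*7)*(-1/178) + 625*(1/21)) - 31)² = ((35*(-1/178) + 625/21) - 31)² = ((-35/178 + 625/21) - 31)² = (110515/3738 - 31)² = (-5363/3738)² = 28761769/13972644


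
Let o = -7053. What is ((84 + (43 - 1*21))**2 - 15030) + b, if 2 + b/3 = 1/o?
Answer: -8933801/2351 ≈ -3800.0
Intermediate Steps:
b = -14107/2351 (b = -6 + 3/(-7053) = -6 + 3*(-1/7053) = -6 - 1/2351 = -14107/2351 ≈ -6.0004)
((84 + (43 - 1*21))**2 - 15030) + b = ((84 + (43 - 1*21))**2 - 15030) - 14107/2351 = ((84 + (43 - 21))**2 - 15030) - 14107/2351 = ((84 + 22)**2 - 15030) - 14107/2351 = (106**2 - 15030) - 14107/2351 = (11236 - 15030) - 14107/2351 = -3794 - 14107/2351 = -8933801/2351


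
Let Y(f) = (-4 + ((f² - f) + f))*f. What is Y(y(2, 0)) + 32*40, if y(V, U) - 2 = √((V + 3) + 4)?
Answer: 1385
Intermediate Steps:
y(V, U) = 2 + √(7 + V) (y(V, U) = 2 + √((V + 3) + 4) = 2 + √((3 + V) + 4) = 2 + √(7 + V))
Y(f) = f*(-4 + f²) (Y(f) = (-4 + f²)*f = f*(-4 + f²))
Y(y(2, 0)) + 32*40 = (2 + √(7 + 2))*(-4 + (2 + √(7 + 2))²) + 32*40 = (2 + √9)*(-4 + (2 + √9)²) + 1280 = (2 + 3)*(-4 + (2 + 3)²) + 1280 = 5*(-4 + 5²) + 1280 = 5*(-4 + 25) + 1280 = 5*21 + 1280 = 105 + 1280 = 1385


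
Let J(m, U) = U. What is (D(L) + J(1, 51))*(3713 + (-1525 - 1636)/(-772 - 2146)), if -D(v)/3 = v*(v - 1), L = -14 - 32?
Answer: -69740567325/2918 ≈ -2.3900e+7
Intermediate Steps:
L = -46
D(v) = -3*v*(-1 + v) (D(v) = -3*v*(v - 1) = -3*v*(-1 + v))
(D(L) + J(1, 51))*(3713 + (-1525 - 1636)/(-772 - 2146)) = (3*(-46)*(1 - 1*(-46)) + 51)*(3713 + (-1525 - 1636)/(-772 - 2146)) = (3*(-46)*(1 + 46) + 51)*(3713 - 3161/(-2918)) = (3*(-46)*47 + 51)*(3713 - 3161*(-1/2918)) = (-6486 + 51)*(3713 + 3161/2918) = -6435*10837695/2918 = -69740567325/2918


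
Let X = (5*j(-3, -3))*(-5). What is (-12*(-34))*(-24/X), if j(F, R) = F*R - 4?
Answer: 9792/125 ≈ 78.336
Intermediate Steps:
j(F, R) = -4 + F*R
X = -125 (X = (5*(-4 - 3*(-3)))*(-5) = (5*(-4 + 9))*(-5) = (5*5)*(-5) = 25*(-5) = -125)
(-12*(-34))*(-24/X) = (-12*(-34))*(-24/(-125)) = 408*(-24*(-1/125)) = 408*(24/125) = 9792/125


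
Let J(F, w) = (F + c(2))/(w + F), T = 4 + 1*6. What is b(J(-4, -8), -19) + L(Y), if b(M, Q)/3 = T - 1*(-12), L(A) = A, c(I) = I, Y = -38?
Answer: 28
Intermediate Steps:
T = 10 (T = 4 + 6 = 10)
J(F, w) = (2 + F)/(F + w) (J(F, w) = (F + 2)/(w + F) = (2 + F)/(F + w))
b(M, Q) = 66 (b(M, Q) = 3*(10 - 1*(-12)) = 3*(10 + 12) = 3*22 = 66)
b(J(-4, -8), -19) + L(Y) = 66 - 38 = 28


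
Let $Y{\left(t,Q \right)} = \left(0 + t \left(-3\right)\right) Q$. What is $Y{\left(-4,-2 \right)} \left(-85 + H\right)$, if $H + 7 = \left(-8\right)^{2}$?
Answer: $672$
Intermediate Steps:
$Y{\left(t,Q \right)} = - 3 Q t$ ($Y{\left(t,Q \right)} = \left(0 - 3 t\right) Q = - 3 t Q = - 3 Q t$)
$H = 57$ ($H = -7 + \left(-8\right)^{2} = -7 + 64 = 57$)
$Y{\left(-4,-2 \right)} \left(-85 + H\right) = \left(-3\right) \left(-2\right) \left(-4\right) \left(-85 + 57\right) = \left(-24\right) \left(-28\right) = 672$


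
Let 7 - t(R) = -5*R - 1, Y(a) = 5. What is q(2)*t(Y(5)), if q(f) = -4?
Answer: -132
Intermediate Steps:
t(R) = 8 + 5*R (t(R) = 7 - (-5*R - 1) = 7 - (-1 - 5*R) = 7 + (1 + 5*R) = 8 + 5*R)
q(2)*t(Y(5)) = -4*(8 + 5*5) = -4*(8 + 25) = -4*33 = -132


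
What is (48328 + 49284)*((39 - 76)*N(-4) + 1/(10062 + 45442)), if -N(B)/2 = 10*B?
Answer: -4009213747117/13876 ≈ -2.8893e+8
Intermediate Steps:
N(B) = -20*B
(48328 + 49284)*((39 - 76)*N(-4) + 1/(10062 + 45442)) = (48328 + 49284)*((39 - 76)*(-20*(-4)) + 1/(10062 + 45442)) = 97612*(-37*80 + 1/55504) = 97612*(-2960 + 1/55504) = 97612*(-164291839/55504) = -4009213747117/13876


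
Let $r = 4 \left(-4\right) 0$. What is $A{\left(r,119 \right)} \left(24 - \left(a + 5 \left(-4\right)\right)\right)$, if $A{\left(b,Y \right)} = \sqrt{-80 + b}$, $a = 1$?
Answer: $172 i \sqrt{5} \approx 384.6 i$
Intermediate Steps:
$r = 0$ ($r = \left(-16\right) 0 = 0$)
$A{\left(r,119 \right)} \left(24 - \left(a + 5 \left(-4\right)\right)\right) = \sqrt{-80 + 0} \left(24 - \left(1 + 5 \left(-4\right)\right)\right) = \sqrt{-80} \left(24 - \left(1 - 20\right)\right) = 4 i \sqrt{5} \left(24 - -19\right) = 4 i \sqrt{5} \left(24 + 19\right) = 4 i \sqrt{5} \cdot 43 = 172 i \sqrt{5}$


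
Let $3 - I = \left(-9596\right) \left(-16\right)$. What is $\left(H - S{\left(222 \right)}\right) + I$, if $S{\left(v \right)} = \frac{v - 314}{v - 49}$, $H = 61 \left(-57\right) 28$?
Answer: $- \frac{43403705}{173} \approx -2.5089 \cdot 10^{5}$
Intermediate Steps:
$I = -153533$ ($I = 3 - \left(-9596\right) \left(-16\right) = 3 - 153536 = -153533$)
$H = -97356$ ($H = \left(-3477\right) 28 = -97356$)
$S{\left(v \right)} = \frac{-314 + v}{-49 + v}$
$\left(H - S{\left(222 \right)}\right) + I = \left(-97356 - \frac{-314 + 222}{-49 + 222}\right) - 153533 = \left(-97356 - \frac{1}{173} \left(-92\right)\right) - 153533 = \left(-97356 - - \frac{92}{173}\right) - 153533 = \left(-97356 + \frac{92}{173}\right) - 153533 = - \frac{16842496}{173} - 153533 = - \frac{43403705}{173}$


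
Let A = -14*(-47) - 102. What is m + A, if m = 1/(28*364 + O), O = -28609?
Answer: 10239851/18417 ≈ 556.00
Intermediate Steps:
A = 556 (A = 658 - 102 = 556)
m = -1/18417 (m = 1/(28*364 - 28609) = 1/(10192 - 28609) = 1/(-18417) = -1/18417 ≈ -5.4298e-5)
m + A = -1/18417 + 556 = 10239851/18417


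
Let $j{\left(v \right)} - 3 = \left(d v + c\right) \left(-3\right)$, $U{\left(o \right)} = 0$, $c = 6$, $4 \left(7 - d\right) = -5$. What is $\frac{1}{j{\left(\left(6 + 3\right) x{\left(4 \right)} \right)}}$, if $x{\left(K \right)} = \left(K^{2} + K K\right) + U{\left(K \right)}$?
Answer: $- \frac{1}{7143} \approx -0.00014$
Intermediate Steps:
$d = \frac{33}{4}$ ($d = 7 - - \frac{5}{4} = 7 + \frac{5}{4} = \frac{33}{4} \approx 8.25$)
$x{\left(K \right)} = 2 K^{2}$ ($x{\left(K \right)} = \left(K^{2} + K K\right) + 0 = \left(K^{2} + K^{2}\right) + 0 = 2 K^{2} + 0 = 2 K^{2}$)
$j{\left(v \right)} = -15 - \frac{99 v}{4}$ ($j{\left(v \right)} = 3 + \left(\frac{33 v}{4} + 6\right) \left(-3\right) = 3 + \left(6 + \frac{33 v}{4}\right) \left(-3\right) = 3 - \left(18 + \frac{99 v}{4}\right) = -15 - \frac{99 v}{4}$)
$\frac{1}{j{\left(\left(6 + 3\right) x{\left(4 \right)} \right)}} = \frac{1}{-15 - \frac{99 \left(6 + 3\right) 2 \cdot 4^{2}}{4}} = \frac{1}{-15 - \frac{99 \cdot 9 \cdot 2 \cdot 16}{4}} = \frac{1}{-15 - \frac{99 \cdot 9 \cdot 32}{4}} = \frac{1}{-15 - 7128} = \frac{1}{-7143} = - \frac{1}{7143}$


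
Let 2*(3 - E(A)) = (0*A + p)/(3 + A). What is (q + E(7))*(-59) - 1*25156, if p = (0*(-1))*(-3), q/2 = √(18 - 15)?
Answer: -25333 - 118*√3 ≈ -25537.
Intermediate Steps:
q = 2*√3 (q = 2*√(18 - 15) = 2*√3 ≈ 3.4641)
p = 0 (p = 0*(-3) = 0)
E(A) = 3 (E(A) = 3 - (0*A + 0)/(2*(3 + A)) = 3 - (0 + 0)/(2*(3 + A)) = 3 - 0/(3 + A) = 3 - ½*0 = 3 + 0 = 3)
(q + E(7))*(-59) - 1*25156 = (2*√3 + 3)*(-59) - 1*25156 = (3 + 2*√3)*(-59) - 25156 = (-177 - 118*√3) - 25156 = -25333 - 118*√3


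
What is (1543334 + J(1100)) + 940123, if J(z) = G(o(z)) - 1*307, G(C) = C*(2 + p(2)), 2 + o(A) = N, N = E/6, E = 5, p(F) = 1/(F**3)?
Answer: 119191081/48 ≈ 2.4831e+6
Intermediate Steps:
p(F) = F**(-3)
N = 5/6 ≈ 0.83333
o(A) = -7/6 (o(A) = -2 + 5/6 = -7/6)
G(C) = 17*C/8 (G(C) = C*(2 + 2**(-3)) = C*(2 + 1/8) = C*(17/8) = 17*C/8)
J(z) = -14855/48 (J(z) = (17/8)*(-7/6) - 1*307 = -119/48 - 307 = -14855/48)
(1543334 + J(1100)) + 940123 = (1543334 - 14855/48) + 940123 = 74065177/48 + 940123 = 119191081/48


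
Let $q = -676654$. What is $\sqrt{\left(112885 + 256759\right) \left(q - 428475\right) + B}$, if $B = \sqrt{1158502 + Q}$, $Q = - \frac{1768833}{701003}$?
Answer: $\frac{\sqrt{-200741141700029958392684 + 701003 \sqrt{569292674014599019}}}{701003} \approx 6.3914 \cdot 10^{5} i$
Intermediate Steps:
$Q = - \frac{1768833}{701003}$ ($Q = \left(-1768833\right) \frac{1}{701003} = - \frac{1768833}{701003} \approx -2.5233$)
$B = \frac{\sqrt{569292674014599019}}{701003}$ ($B = \sqrt{1158502 - \frac{1768833}{701003}} = \sqrt{\frac{812111608673}{701003}} = \frac{\sqrt{569292674014599019}}{701003} \approx 1076.3$)
$\sqrt{\left(112885 + 256759\right) \left(q - 428475\right) + B} = \sqrt{\left(112885 + 256759\right) \left(-676654 - 428475\right) + \frac{\sqrt{569292674014599019}}{701003}} = \sqrt{369644 \left(-1105129\right) + \frac{\sqrt{569292674014599019}}{701003}} = \sqrt{-408504304076 + \frac{\sqrt{569292674014599019}}{701003}}$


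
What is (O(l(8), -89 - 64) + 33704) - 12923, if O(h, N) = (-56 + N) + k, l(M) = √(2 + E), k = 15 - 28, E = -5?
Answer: 20559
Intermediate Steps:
k = -13
l(M) = I*√3 (l(M) = √(2 - 5) = √(-3) = I*√3)
O(h, N) = -69 + N (O(h, N) = (-56 + N) - 13 = -69 + N)
(O(l(8), -89 - 64) + 33704) - 12923 = ((-69 + (-89 - 64)) + 33704) - 12923 = ((-69 - 153) + 33704) - 12923 = (-222 + 33704) - 12923 = 33482 - 12923 = 20559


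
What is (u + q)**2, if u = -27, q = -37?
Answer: 4096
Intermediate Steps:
(u + q)**2 = (-27 - 37)**2 = (-64)**2 = 4096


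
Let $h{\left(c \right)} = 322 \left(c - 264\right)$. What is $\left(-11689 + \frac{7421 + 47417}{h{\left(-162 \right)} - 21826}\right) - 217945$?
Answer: $- \frac{2607957255}{11357} \approx -2.2963 \cdot 10^{5}$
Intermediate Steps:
$h{\left(c \right)} = -85008 + 322 c$ ($h{\left(c \right)} = 322 \left(-264 + c\right) = -85008 + 322 c$)
$\left(-11689 + \frac{7421 + 47417}{h{\left(-162 \right)} - 21826}\right) - 217945 = \left(-11689 + \frac{7421 + 47417}{\left(-85008 + 322 \left(-162\right)\right) - 21826}\right) - 217945 = \left(-11689 + \frac{54838}{\left(-85008 - 52164\right) - 21826}\right) - 217945 = \left(-11689 + \frac{54838}{-137172 - 21826}\right) - 217945 = \left(-11689 + \frac{54838}{-158998}\right) - 217945 = \left(-11689 + 54838 \left(- \frac{1}{158998}\right)\right) - 217945 = \left(-11689 - \frac{3917}{11357}\right) - 217945 = - \frac{132755890}{11357} - 217945 = - \frac{2607957255}{11357}$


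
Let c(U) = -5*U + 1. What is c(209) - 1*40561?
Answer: -41605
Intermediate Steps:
c(U) = 1 - 5*U
c(209) - 1*40561 = (1 - 5*209) - 1*40561 = (1 - 1045) - 40561 = -1044 - 40561 = -41605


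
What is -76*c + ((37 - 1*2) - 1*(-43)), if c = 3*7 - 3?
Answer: -1290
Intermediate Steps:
c = 18 (c = 21 - 3 = 18)
-76*c + ((37 - 1*2) - 1*(-43)) = -76*18 + ((37 - 1*2) - 1*(-43)) = -1368 + ((37 - 2) + 43) = -1368 + (35 + 43) = -1368 + 78 = -1290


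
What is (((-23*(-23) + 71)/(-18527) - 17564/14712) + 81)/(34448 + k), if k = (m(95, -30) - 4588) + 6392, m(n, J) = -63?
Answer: 5435967929/2466001911834 ≈ 0.0022044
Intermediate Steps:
k = 1741 (k = (-63 - 4588) + 6392 = -4651 + 6392 = 1741)
(((-23*(-23) + 71)/(-18527) - 17564/14712) + 81)/(34448 + k) = (((-23*(-23) + 71)/(-18527) - 17564/14712) + 81)/(34448 + 1741) = (((529 + 71)*(-1/18527) - 17564*1/14712) + 81)/36189 = ((600*(-1/18527) - 4391/3678) + 81)*(1/36189) = ((-600/18527 - 4391/3678) + 81)*(1/36189) = (-83558857/68142306 + 81)*(1/36189) = (5435967929/68142306)*(1/36189) = 5435967929/2466001911834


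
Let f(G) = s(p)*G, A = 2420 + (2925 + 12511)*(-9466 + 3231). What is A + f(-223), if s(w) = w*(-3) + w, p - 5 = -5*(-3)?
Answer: -96232120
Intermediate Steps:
p = 20 (p = 5 - 5*(-3) = 5 + 15 = 20)
s(w) = -2*w (s(w) = -3*w + w = -2*w)
A = -96241040 (A = 2420 + 15436*(-6235) = 2420 - 96243460 = -96241040)
f(G) = -40*G (f(G) = (-2*20)*G = -40*G)
A + f(-223) = -96241040 - 40*(-223) = -96241040 + 8920 = -96232120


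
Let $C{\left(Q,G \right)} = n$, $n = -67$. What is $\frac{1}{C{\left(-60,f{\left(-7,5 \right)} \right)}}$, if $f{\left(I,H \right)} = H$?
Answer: $- \frac{1}{67} \approx -0.014925$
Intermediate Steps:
$C{\left(Q,G \right)} = -67$
$\frac{1}{C{\left(-60,f{\left(-7,5 \right)} \right)}} = \frac{1}{-67} = - \frac{1}{67}$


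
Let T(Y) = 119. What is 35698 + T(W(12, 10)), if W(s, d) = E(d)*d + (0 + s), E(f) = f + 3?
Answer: 35817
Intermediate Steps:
E(f) = 3 + f
W(s, d) = s + d*(3 + d) (W(s, d) = (3 + d)*d + (0 + s) = d*(3 + d) + s = s + d*(3 + d))
35698 + T(W(12, 10)) = 35698 + 119 = 35817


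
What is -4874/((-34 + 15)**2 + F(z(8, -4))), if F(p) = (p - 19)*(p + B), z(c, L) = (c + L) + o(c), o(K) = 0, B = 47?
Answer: 2437/202 ≈ 12.064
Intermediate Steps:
z(c, L) = L + c (z(c, L) = (c + L) + 0 = (L + c) + 0 = L + c)
F(p) = (-19 + p)*(47 + p) (F(p) = (p - 19)*(p + 47) = (-19 + p)*(47 + p))
-4874/((-34 + 15)**2 + F(z(8, -4))) = -4874/((-34 + 15)**2 + (-893 + (-4 + 8)**2 + 28*(-4 + 8))) = -4874/((-19)**2 + (-893 + 4**2 + 28*4)) = -4874/(361 + (-893 + 16 + 112)) = -4874/(361 - 765) = -4874/(-404) = -4874*(-1/404) = 2437/202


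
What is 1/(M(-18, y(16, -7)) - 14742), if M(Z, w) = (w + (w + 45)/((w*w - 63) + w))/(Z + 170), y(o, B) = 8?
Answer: -1368/20166931 ≈ -6.7834e-5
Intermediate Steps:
M(Z, w) = (w + (45 + w)/(-63 + w + w²))/(170 + Z) (M(Z, w) = (w + (45 + w)/((w² - 63) + w))/(170 + Z) = (w + (45 + w)/((-63 + w²) + w))/(170 + Z) = (w + (45 + w)/(-63 + w + w²))/(170 + Z))
1/(M(-18, y(16, -7)) - 14742) = 1/((45 + 8² + 8³ - 62*8)/(-10710 - 63*(-18) + 170*8 + 170*8² - 18*8 - 18*8²) - 14742) = 1/((45 + 64 + 512 - 496)/(-10710 + 1134 + 1360 + 170*64 - 144 - 18*64) - 14742) = 1/(125/(-10710 + 1134 + 1360 + 10880 - 144 - 1152) - 14742) = 1/(125/1368 - 14742) = 1/(-20166931/1368) = -1368/20166931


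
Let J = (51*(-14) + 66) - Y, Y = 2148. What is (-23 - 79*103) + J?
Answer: -10956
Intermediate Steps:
J = -2796 (J = (51*(-14) + 66) - 1*2148 = (-714 + 66) - 2148 = -648 - 2148 = -2796)
(-23 - 79*103) + J = (-23 - 79*103) - 2796 = (-23 - 8137) - 2796 = -8160 - 2796 = -10956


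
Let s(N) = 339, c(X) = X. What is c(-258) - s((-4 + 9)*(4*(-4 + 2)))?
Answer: -597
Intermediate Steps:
c(-258) - s((-4 + 9)*(4*(-4 + 2))) = -258 - 1*339 = -258 - 339 = -597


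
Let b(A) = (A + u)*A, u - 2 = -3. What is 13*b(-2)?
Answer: 78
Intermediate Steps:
u = -1 (u = 2 - 3 = -1)
b(A) = A*(-1 + A) (b(A) = (A - 1)*A = (-1 + A)*A = A*(-1 + A))
13*b(-2) = 13*(-2*(-1 - 2)) = 13*(-2*(-3)) = 13*6 = 78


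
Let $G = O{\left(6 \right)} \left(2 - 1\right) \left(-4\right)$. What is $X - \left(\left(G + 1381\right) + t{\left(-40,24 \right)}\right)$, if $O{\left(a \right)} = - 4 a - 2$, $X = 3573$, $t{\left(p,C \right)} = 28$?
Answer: $2060$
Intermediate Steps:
$O{\left(a \right)} = -2 - 4 a$
$G = 104$ ($G = \left(-2 - 24\right) \left(2 - 1\right) \left(-4\right) = \left(-2 - 24\right) 1 \left(-4\right) = \left(-26\right) 1 \left(-4\right) = \left(-26\right) \left(-4\right) = 104$)
$X - \left(\left(G + 1381\right) + t{\left(-40,24 \right)}\right) = 3573 - \left(\left(104 + 1381\right) + 28\right) = 3573 - \left(1485 + 28\right) = 3573 - 1513 = 2060$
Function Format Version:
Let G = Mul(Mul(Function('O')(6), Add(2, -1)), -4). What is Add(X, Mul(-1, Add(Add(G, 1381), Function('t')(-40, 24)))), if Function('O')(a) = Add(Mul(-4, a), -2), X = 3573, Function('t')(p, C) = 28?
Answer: 2060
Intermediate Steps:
Function('O')(a) = Add(-2, Mul(-4, a))
G = 104 (G = Mul(Mul(Add(-2, Mul(-4, 6)), Add(2, -1)), -4) = Mul(Mul(Add(-2, -24), 1), -4) = Mul(Mul(-26, 1), -4) = Mul(-26, -4) = 104)
Add(X, Mul(-1, Add(Add(G, 1381), Function('t')(-40, 24)))) = Add(3573, Mul(-1, Add(Add(104, 1381), 28))) = Add(3573, Mul(-1, Add(1485, 28))) = Add(3573, Mul(-1, 1513)) = Add(3573, -1513) = 2060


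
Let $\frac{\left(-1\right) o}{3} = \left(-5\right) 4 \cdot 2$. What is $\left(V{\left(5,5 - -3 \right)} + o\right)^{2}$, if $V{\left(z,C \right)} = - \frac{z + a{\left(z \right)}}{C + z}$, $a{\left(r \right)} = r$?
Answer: $\frac{2402500}{169} \approx 14216.0$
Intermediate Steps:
$o = 120$ ($o = - 3 \left(-5\right) 4 \cdot 2 = - 3 \left(\left(-20\right) 2\right) = \left(-3\right) \left(-40\right) = 120$)
$V{\left(z,C \right)} = - \frac{2 z}{C + z}$ ($V{\left(z,C \right)} = - \frac{z + z}{C + z} = - \frac{2 z}{C + z}$)
$\left(V{\left(5,5 - -3 \right)} + o\right)^{2} = \left(\left(-2\right) 5 \frac{1}{\left(5 - -3\right) + 5} + 120\right)^{2} = \left(\left(-2\right) 5 \frac{1}{\left(5 + 3\right) + 5} + 120\right)^{2} = \left(\left(-2\right) 5 \frac{1}{8 + 5} + 120\right)^{2} = \left(\left(-2\right) 5 \cdot \frac{1}{13} + 120\right)^{2} = \left(- \frac{10}{13} + 120\right)^{2} = \left(\frac{1550}{13}\right)^{2} = \frac{2402500}{169}$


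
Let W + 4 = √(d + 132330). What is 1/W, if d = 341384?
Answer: 2/236849 + √473714/473698 ≈ 0.0014614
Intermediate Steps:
W = -4 + √473714 (W = -4 + √(341384 + 132330) = -4 + √473714 ≈ 684.27)
1/W = 1/(-4 + √473714)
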